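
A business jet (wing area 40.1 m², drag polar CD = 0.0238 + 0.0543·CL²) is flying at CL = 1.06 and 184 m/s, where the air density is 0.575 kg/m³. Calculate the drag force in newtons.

CD = 0.0238 + 0.0543 × 1.06² = 0.08481
D = ½ρv²S·CD = ½ × 0.575 × 184² × 40.1 × 0.08481 = 33100 N

D = 33100 N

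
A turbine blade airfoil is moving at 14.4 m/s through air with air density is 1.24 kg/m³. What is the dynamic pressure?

q = ½ρv² = ½ × 1.24 × 14.4² = 129 Pa

q = 129 Pa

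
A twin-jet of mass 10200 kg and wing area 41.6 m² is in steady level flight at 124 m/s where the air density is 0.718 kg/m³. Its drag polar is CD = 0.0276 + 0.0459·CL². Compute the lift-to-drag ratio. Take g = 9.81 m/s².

L/D = 12

Weight W = mg = 10200 × 9.81 = 1.0006×10^5 N; in level flight L = W.
q = ½ρv² = ½ × 0.718 × 124² = 5520 Pa.
CL = 2W/(ρv²S) = 2×1.0006×10^5/(0.718×124²×41.6) = 0.4358.
CD = 0.0276 + 0.0459 × 0.4358² = 0.03632.
L/D = CL/CD = 0.4358 / 0.03632 = 12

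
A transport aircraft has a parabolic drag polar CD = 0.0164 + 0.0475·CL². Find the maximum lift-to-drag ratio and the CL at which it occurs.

For CD = CD0 + K·CL², (L/D)max occurs at CL* = √(CD0/K) and equals 1/(2√(K·CD0)).
(L/D)max = 1/(2√(0.0475 × 0.0164)) = 1/(2 × 0.02791) = 17.9
CL* = √(0.0164/0.0475) = 0.588

(L/D)max = 17.9, at CL = 0.588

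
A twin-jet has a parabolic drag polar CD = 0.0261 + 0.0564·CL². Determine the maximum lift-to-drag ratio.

(L/D)max = 13

For CD = CD0 + K·CL², (L/D)max occurs at CL* = √(CD0/K) and equals 1/(2√(K·CD0)).
(L/D)max = 1/(2√(0.0564 × 0.0261)) = 1/(2 × 0.03837) = 13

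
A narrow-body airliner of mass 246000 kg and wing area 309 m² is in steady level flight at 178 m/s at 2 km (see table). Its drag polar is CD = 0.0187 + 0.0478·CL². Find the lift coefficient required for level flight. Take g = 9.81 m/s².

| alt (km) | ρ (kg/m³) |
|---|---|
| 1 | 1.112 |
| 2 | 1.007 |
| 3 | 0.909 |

At 2 km, from the table: ρ = 1.007 kg/m³.
Level flight ⇒ L = W = m·g = 246000 × 9.81 = 2.4133×10^6 N.
q = ½ρv² = ½ × 1.007 × 178² = 15950 Pa.
CL = 2W/(ρv²S) = 2×2.4133×10^6/(1.007×178²×309) = 0.4896.

CL = 0.49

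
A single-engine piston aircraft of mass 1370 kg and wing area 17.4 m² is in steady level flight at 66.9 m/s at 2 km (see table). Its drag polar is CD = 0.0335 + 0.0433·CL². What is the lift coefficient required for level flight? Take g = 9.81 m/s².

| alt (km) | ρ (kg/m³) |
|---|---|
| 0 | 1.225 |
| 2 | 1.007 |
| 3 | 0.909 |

CL = 0.343

At 2 km, from the table: ρ = 1.007 kg/m³.
In steady level flight, lift balances weight: W = mg = 1370 × 9.81 = 13440 N.
Dynamic pressure q = 0.5 × 1.007 × 66.9² = 2253 Pa.
CL = W/(q·S) = 13440 / (2253 × 17.4) = 0.3428.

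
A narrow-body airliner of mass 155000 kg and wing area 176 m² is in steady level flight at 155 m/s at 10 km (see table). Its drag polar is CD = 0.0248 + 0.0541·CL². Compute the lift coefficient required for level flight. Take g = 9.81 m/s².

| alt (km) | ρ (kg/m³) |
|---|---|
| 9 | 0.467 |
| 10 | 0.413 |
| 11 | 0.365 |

At 10 km, from the table: ρ = 0.413 kg/m³.
Weight W = mg = 155000 × 9.81 = 1.5206×10^6 N; in level flight L = W.
Dynamic pressure q = 0.5 × 0.413 × 155² = 4961 Pa.
CL = 2W/(ρv²S) = 2×1.5206×10^6/(0.413×155²×176) = 1.741.

CL = 1.74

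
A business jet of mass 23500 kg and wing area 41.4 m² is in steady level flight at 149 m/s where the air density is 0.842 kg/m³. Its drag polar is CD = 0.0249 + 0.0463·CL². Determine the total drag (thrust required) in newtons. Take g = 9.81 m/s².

D = 16000 N

In steady level flight, lift balances weight: W = mg = 23500 × 9.81 = 2.3054×10^5 N.
Dynamic pressure q = 0.5 × 0.842 × 149² = 9347 Pa.
CL = 2W/(ρv²S) = 2×2.3054×10^5/(0.842×149²×41.4) = 0.5958.
CD = 0.0249 + 0.0463 × 0.5958² = 0.04133.
D = q·S·CD = 9347 × 41.4 × 0.04133 = 15990 N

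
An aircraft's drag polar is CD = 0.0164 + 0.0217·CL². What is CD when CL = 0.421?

CD = 0.0164 + 0.0217 × 0.421² = 0.0164 + 0.003846 = 0.0202

CD = 0.0202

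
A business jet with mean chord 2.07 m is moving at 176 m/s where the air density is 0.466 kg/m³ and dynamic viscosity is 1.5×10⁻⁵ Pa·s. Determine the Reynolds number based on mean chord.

Re = 1.13×10^7

Re = ρ·v·c/μ = 0.466 × 176 × 2.07 / (1.5×10⁻⁵) = 1.13×10^7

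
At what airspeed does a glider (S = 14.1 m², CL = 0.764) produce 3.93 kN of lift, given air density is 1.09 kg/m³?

v = 25.9 m/s

L = ½ρv²S·CL ⇒ v = √(2L/(ρ·S·CL))
v = √(2 × 3930 / (1.09 × 14.1 × 0.764)) = √669.4 = 25.9 m/s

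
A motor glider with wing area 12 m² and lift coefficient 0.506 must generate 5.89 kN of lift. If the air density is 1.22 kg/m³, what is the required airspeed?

L = ½ρv²S·CL ⇒ v = √(2L/(ρ·S·CL))
v = √(2 × 5890 / (1.22 × 12 × 0.506)) = √1590 = 39.9 m/s

v = 39.9 m/s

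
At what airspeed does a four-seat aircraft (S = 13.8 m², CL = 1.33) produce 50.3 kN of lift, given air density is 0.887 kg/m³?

L = ½ρv²S·CL ⇒ v = √(2L/(ρ·S·CL))
v = √(2 × 50300 / (0.887 × 13.8 × 1.33)) = √6179 = 78.6 m/s

v = 78.6 m/s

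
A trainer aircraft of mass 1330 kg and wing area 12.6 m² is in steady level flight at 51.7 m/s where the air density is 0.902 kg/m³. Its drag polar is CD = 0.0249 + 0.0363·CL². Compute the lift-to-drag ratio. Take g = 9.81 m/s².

L/D = 16.6

Weight W = mg = 1330 × 9.81 = 13047 N; in level flight L = W.
q = ½ρv² = ½ × 0.902 × 51.7² = 1205 Pa.
CL = W/(q·S) = 13047 / (1205 × 12.6) = 0.859.
CD = 0.0249 + 0.0363 × 0.859² = 0.05168.
L/D = CL/CD = 0.859 / 0.05168 = 16.6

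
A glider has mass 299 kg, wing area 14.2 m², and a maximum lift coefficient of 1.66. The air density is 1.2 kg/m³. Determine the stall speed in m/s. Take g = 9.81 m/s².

Stall occurs when L = W at CL,max. W = mg = 299 × 9.81 = 2933 N.
From L = ½ρV²S·CL,max = W: V_stall = √(2W/(ρSCL,max)) = √(2·2933/(1.2·14.2·1.66))
V_stall = √207.4 = 14.4 m/s

V_stall = 14.4 m/s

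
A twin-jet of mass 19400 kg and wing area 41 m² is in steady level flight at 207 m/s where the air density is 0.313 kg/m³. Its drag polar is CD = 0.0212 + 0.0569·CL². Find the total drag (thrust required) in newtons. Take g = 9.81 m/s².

D = 13300 N

In steady level flight, lift balances weight: W = mg = 19400 × 9.81 = 1.9031×10^5 N.
q = ½ρv² = ½ × 0.313 × 207² = 6706 Pa.
CL = 2W/(ρv²S) = 2×1.9031×10^5/(0.313×207²×41) = 0.6922.
CD = 0.0212 + 0.0569 × 0.6922² = 0.04846.
D = q·S·CD = 6706 × 41 × 0.04846 = 13320 N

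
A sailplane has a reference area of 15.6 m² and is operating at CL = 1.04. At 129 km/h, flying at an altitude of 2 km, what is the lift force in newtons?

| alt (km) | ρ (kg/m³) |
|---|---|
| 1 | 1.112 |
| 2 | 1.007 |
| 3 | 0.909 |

At 2 km, from the table: ρ = 1.007 kg/m³.
Convert speed: v = 129 km/h ÷ 3.6 = 35.83 m/s.
Dynamic pressure q = ½ρv² = ½ × 1.007 × 35.83² = 646.5 Pa.
L = q·S·CL = 646.5 × 15.6 × 1.04 = 10500 N ≈ 10.5 kN

L = 10500 N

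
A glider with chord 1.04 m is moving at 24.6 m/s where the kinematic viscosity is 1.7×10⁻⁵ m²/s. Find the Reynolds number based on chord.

Re = v·c/ν = 24.6 × 1.04 / (1.7×10⁻⁵) = 1.5×10^6

Re = 1.5×10^6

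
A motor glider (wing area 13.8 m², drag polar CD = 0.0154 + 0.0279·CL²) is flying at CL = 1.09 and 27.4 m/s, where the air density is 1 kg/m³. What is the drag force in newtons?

CD = 0.0154 + 0.0279 × 1.09² = 0.04855
D = ½ρv²S·CD = ½ × 1 × 27.4² × 13.8 × 0.04855 = 251 N

D = 251 N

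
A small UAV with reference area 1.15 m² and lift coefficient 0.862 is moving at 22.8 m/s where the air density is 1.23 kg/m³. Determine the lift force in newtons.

Dynamic pressure q = ½ρv² = ½ × 1.23 × 22.8² = 319.7 Pa.
L = q·S·CL = 319.7 × 1.15 × 0.862 = 317 N

L = 317 N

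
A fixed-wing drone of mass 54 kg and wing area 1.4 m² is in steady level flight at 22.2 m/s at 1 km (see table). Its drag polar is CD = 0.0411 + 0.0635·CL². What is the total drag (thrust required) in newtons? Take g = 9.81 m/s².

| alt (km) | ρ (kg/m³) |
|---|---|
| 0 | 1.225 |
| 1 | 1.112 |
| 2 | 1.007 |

At 1 km, from the table: ρ = 1.112 kg/m³.
Weight W = mg = 54 × 9.81 = 529.74 N; in level flight L = W.
Dynamic pressure q = 0.5 × 1.112 × 22.2² = 274 Pa.
Required CL = L/(qS) = 529.74/(274·1.4) = 1.381.
CD = 0.0411 + 0.0635 × 1.381² = 0.1622.
D = q·S·CD = 274 × 1.4 × 0.1622 = 62.22 N

D = 62.2 N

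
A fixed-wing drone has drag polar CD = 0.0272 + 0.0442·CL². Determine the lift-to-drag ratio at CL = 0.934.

CD = 0.0272 + 0.0442 × 0.934² = 0.06576
L/D = CL/CD = 0.934 / 0.06576 = 14.2

L/D = 14.2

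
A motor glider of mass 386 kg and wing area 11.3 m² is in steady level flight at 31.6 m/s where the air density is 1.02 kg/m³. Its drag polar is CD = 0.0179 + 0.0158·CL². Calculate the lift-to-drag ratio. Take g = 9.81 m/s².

L/D = 26.6

In steady level flight, lift balances weight: W = mg = 386 × 9.81 = 3786.7 N.
Dynamic pressure q = 0.5 × 1.02 × 31.6² = 509.3 Pa.
CL = 2W/(ρv²S) = 2×3786.7/(1.02×31.6²×11.3) = 0.658.
CD = 0.0179 + 0.0158 × 0.658² = 0.02474.
L/D = CL/CD = 0.658 / 0.02474 = 26.6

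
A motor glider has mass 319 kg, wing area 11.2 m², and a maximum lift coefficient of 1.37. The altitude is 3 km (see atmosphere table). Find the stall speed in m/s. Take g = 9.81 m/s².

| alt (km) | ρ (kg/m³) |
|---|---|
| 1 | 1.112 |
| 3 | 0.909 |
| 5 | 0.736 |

V_stall = 21.2 m/s

At 3 km, from the table: ρ = 0.909 kg/m³.
Stall occurs when L = W at CL,max. W = mg = 319 × 9.81 = 3129 N.
From L = ½ρV²S·CL,max = W: V_stall = √(2W/(ρSCL,max)) = √(2·3129/(0.909·11.2·1.37))
V_stall = √448.7 = 21.2 m/s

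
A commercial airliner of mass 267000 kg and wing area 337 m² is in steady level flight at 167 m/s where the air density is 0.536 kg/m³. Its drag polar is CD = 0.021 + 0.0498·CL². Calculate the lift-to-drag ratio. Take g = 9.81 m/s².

L/D = 13.9

In steady level flight, lift balances weight: W = mg = 267000 × 9.81 = 2.6193×10^6 N.
q = ½ρv² = ½ × 0.536 × 167² = 7474 Pa.
Required CL = L/(qS) = 2.6193×10^6/(7474·337) = 1.04.
CD = 0.021 + 0.0498 × 1.04² = 0.07485.
L/D = CL/CD = 1.04 / 0.07485 = 13.9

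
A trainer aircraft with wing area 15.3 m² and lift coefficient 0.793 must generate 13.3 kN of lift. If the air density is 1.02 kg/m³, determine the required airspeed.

L = ½ρv²S·CL ⇒ v = √(2L/(ρ·S·CL))
v = √(2 × 13300 / (1.02 × 15.3 × 0.793)) = √2149 = 46.4 m/s

v = 46.4 m/s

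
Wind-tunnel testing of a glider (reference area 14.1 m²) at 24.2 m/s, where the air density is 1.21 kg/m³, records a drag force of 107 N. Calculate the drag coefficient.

CD = 0.0214

From D = ½ρv²S·CD, rearranging gives CD = 2D/(ρv²S).
CD = 2 × 107 / (1.21 × 24.2² × 14.1) = 0.0214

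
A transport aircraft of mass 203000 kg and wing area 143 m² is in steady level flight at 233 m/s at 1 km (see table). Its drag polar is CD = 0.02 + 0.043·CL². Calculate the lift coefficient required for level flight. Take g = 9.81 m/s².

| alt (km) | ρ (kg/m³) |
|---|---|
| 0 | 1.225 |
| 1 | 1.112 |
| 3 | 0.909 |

At 1 km, from the table: ρ = 1.112 kg/m³.
Level flight ⇒ L = W = m·g = 203000 × 9.81 = 1.9914×10^6 N.
q = ½ρv² = ½ × 1.112 × 233² = 30180 Pa.
CL = W/(q·S) = 1.9914×10^6 / (30180 × 143) = 0.4614.

CL = 0.461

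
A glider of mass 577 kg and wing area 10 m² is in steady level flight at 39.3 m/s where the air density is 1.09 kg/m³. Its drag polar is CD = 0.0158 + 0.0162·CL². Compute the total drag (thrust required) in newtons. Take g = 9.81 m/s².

Weight W = mg = 577 × 9.81 = 5660.4 N; in level flight L = W.
q = ½ρv² = ½ × 1.09 × 39.3² = 841.7 Pa.
CL = 2W/(ρv²S) = 2×5660.4/(1.09×39.3²×10) = 0.6725.
CD = 0.0158 + 0.0162 × 0.6725² = 0.02313.
D = q·S·CD = 841.7 × 10 × 0.02313 = 194.7 N

D = 195 N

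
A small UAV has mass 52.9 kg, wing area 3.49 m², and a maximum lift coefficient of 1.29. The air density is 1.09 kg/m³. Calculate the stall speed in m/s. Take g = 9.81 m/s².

Stall occurs when L = W at CL,max. W = mg = 52.9 × 9.81 = 518.9 N.
V_stall = √(2W/(ρ·S·CL,max)) = √(2 × 518.9 / (1.09 × 3.49 × 1.29))
V_stall = √211.5 = 14.5 m/s

V_stall = 14.5 m/s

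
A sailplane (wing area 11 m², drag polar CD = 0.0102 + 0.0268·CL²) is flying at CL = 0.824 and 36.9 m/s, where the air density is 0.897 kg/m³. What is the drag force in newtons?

CD = 0.0102 + 0.0268 × 0.824² = 0.0284
D = ½ρv²S·CD = ½ × 0.897 × 36.9² × 11 × 0.0284 = 191 N

D = 191 N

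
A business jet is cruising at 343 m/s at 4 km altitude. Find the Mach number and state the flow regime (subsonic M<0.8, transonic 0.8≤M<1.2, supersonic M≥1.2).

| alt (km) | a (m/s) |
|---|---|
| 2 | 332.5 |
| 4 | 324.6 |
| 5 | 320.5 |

M = 1.06 (transonic)

At 4 km, from the table: a = 324.6 m/s.
M = v/a = 343 / 324.6 = 1.06
M = 1.06 → transonic.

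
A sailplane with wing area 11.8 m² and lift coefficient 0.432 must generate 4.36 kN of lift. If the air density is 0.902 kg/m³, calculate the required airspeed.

v = 43.5 m/s

L = ½ρv²S·CL ⇒ v = √(2L/(ρ·S·CL))
v = √(2 × 4360 / (0.902 × 11.8 × 0.432)) = √1896 = 43.5 m/s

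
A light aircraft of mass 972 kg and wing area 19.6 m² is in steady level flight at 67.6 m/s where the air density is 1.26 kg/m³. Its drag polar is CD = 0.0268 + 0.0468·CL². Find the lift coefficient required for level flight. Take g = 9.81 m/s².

CL = 0.169

Level flight ⇒ L = W = m·g = 972 × 9.81 = 9535.3 N.
q = ½ρv² = ½ × 1.26 × 67.6² = 2879 Pa.
Required CL = L/(qS) = 9535.3/(2879·19.6) = 0.169.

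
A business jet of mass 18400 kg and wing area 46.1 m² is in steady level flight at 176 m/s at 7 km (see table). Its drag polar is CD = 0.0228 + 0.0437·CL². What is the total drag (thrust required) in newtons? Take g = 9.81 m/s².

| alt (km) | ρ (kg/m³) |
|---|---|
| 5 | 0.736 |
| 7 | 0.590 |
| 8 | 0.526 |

D = 13000 N

At 7 km, from the table: ρ = 0.590 kg/m³.
In steady level flight, lift balances weight: W = mg = 18400 × 9.81 = 1.805×10^5 N.
q = ½ρv² = ½ × 0.59 × 176² = 9138 Pa.
CL = 2W/(ρv²S) = 2×1.805×10^5/(0.59×176²×46.1) = 0.4285.
CD = 0.0228 + 0.0437 × 0.4285² = 0.03082.
D = q·S·CD = 9138 × 46.1 × 0.03082 = 12980 N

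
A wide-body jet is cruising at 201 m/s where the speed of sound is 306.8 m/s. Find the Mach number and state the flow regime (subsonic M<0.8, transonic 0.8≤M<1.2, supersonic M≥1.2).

M = v/a = 201 / 306.8 = 0.655
M = 0.655 → subsonic.

M = 0.655 (subsonic)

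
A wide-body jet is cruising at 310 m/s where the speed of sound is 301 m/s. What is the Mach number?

M = 1.03

M = v/a = 310 / 301 = 1.03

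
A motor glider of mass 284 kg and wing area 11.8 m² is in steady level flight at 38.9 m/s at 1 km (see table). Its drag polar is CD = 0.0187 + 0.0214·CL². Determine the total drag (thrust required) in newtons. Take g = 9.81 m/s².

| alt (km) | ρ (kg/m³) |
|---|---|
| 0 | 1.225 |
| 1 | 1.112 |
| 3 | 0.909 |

At 1 km, from the table: ρ = 1.112 kg/m³.
In steady level flight, lift balances weight: W = mg = 284 × 9.81 = 2786 N.
q = ½ρv² = ½ × 1.112 × 38.9² = 841.3 Pa.
CL = 2W/(ρv²S) = 2×2786/(1.112×38.9²×11.8) = 0.2806.
CD = 0.0187 + 0.0214 × 0.2806² = 0.02039.
D = q·S·CD = 841.3 × 11.8 × 0.02039 = 202.4 N

D = 202 N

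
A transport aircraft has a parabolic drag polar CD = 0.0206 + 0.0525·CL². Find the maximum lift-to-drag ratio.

For CD = CD0 + K·CL², (L/D)max occurs at CL* = √(CD0/K) and equals 1/(2√(K·CD0)).
(L/D)max = 1/(2√(0.0525 × 0.0206)) = 1/(2 × 0.03289) = 15.2

(L/D)max = 15.2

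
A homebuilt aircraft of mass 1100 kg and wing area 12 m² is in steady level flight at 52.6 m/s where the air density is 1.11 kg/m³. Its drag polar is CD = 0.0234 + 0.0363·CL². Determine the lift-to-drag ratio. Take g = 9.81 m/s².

Weight W = mg = 1100 × 9.81 = 10791 N; in level flight L = W.
Dynamic pressure q = 0.5 × 1.11 × 52.6² = 1536 Pa.
Required CL = L/(qS) = 10791/(1536·12) = 0.5856.
CD = 0.0234 + 0.0363 × 0.5856² = 0.03585.
L/D = CL/CD = 0.5856 / 0.03585 = 16.3

L/D = 16.3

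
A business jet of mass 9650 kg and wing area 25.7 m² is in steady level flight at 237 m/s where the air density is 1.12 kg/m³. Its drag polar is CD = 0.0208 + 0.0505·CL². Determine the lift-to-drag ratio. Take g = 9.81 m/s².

In steady level flight, lift balances weight: W = mg = 9650 × 9.81 = 94666 N.
Dynamic pressure q = 0.5 × 1.12 × 237² = 31450 Pa.
CL = W/(q·S) = 94666 / (31450 × 25.7) = 0.1171.
CD = 0.0208 + 0.0505 × 0.1171² = 0.02149.
L/D = CL/CD = 0.1171 / 0.02149 = 5.45

L/D = 5.45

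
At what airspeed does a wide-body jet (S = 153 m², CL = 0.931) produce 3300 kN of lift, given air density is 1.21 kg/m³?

v = 196 m/s

L = ½ρv²S·CL ⇒ v = √(2L/(ρ·S·CL))
v = √(2 × 3.3×10^6 / (1.21 × 153 × 0.931)) = √38290 = 196 m/s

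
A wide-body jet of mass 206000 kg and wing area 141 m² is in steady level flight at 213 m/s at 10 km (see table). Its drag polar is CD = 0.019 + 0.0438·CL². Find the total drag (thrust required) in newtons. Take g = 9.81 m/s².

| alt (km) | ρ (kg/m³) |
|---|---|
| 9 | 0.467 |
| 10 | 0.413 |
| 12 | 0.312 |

D = 1.61×10^5 N

At 10 km, from the table: ρ = 0.413 kg/m³.
Weight W = mg = 206000 × 9.81 = 2.0209×10^6 N; in level flight L = W.
Dynamic pressure q = 0.5 × 0.413 × 213² = 9369 Pa.
CL = W/(q·S) = 2.0209×10^6 / (9369 × 141) = 1.53.
CD = 0.019 + 0.0438 × 1.53² = 0.1215.
D = q·S·CD = 9369 × 141 × 0.1215 = 1.605×10^5 N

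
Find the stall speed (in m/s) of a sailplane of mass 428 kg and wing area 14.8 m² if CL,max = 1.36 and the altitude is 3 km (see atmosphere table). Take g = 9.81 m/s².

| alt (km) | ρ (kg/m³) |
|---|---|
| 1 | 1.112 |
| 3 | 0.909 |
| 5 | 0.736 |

V_stall = 21.4 m/s

At 3 km, from the table: ρ = 0.909 kg/m³.
Weight W = mg = 428 × 9.81 = 4199 N.
From L = ½ρV²S·CL,max = W: V_stall = √(2W/(ρSCL,max)) = √(2·4199/(0.909·14.8·1.36))
V_stall = √459 = 21.4 m/s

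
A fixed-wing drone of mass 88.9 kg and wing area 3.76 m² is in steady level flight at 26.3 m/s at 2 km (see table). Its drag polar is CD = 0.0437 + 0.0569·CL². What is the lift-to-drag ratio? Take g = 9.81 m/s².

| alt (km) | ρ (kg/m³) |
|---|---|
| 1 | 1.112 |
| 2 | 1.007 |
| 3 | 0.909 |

At 2 km, from the table: ρ = 1.007 kg/m³.
Level flight ⇒ L = W = m·g = 88.9 × 9.81 = 872.11 N.
Dynamic pressure q = 0.5 × 1.007 × 26.3² = 348.3 Pa.
CL = W/(q·S) = 872.11 / (348.3 × 3.76) = 0.666.
CD = 0.0437 + 0.0569 × 0.666² = 0.06894.
L/D = CL/CD = 0.666 / 0.06894 = 9.66

L/D = 9.66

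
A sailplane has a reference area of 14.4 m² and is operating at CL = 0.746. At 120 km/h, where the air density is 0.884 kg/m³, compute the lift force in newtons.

L = 5280 N

Convert speed: v = 120 km/h ÷ 3.6 = 33.33 m/s.
Dynamic pressure q = ½ρv² = ½ × 0.884 × 33.33² = 491.1 Pa.
L = q·S·CL = 491.1 × 14.4 × 0.746 = 5280 N ≈ 5.28 kN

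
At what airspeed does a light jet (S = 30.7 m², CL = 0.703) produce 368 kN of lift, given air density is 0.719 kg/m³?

v = 218 m/s

L = ½ρv²S·CL ⇒ v = √(2L/(ρ·S·CL))
v = √(2 × 3.68×10^5 / (0.719 × 30.7 × 0.703)) = √47430 = 218 m/s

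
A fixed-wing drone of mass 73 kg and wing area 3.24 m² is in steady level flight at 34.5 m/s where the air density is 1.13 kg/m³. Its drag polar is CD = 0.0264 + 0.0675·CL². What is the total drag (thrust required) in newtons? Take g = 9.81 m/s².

D = 73.4 N

Weight W = mg = 73 × 9.81 = 716.13 N; in level flight L = W.
q = ½ρv² = ½ × 1.13 × 34.5² = 672.5 Pa.
CL = W/(q·S) = 716.13 / (672.5 × 3.24) = 0.3287.
CD = 0.0264 + 0.0675 × 0.3287² = 0.03369.
D = q·S·CD = 672.5 × 3.24 × 0.03369 = 73.41 N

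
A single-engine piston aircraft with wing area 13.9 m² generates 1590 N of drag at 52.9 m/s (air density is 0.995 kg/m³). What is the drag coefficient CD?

From D = ½ρv²S·CD, rearranging gives CD = 2D/(ρv²S).
CD = 2 × 1590 / (0.995 × 52.9² × 13.9) = 0.0822

CD = 0.0822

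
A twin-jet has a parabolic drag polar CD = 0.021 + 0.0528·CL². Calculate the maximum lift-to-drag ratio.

(L/D)max = 15

For CD = CD0 + K·CL², (L/D)max occurs at CL* = √(CD0/K) and equals 1/(2√(K·CD0)).
(L/D)max = 1/(2√(0.0528 × 0.021)) = 1/(2 × 0.0333) = 15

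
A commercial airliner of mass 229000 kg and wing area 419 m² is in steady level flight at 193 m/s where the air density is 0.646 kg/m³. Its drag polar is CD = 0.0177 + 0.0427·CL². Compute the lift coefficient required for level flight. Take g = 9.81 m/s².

In steady level flight, lift balances weight: W = mg = 229000 × 9.81 = 2.2465×10^6 N.
Dynamic pressure q = 0.5 × 0.646 × 193² = 12030 Pa.
Required CL = L/(qS) = 2.2465×10^6/(12030·419) = 0.4456.

CL = 0.446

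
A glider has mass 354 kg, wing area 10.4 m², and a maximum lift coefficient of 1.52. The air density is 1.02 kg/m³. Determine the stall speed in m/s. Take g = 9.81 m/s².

V_stall = 20.8 m/s

At stall, lift equals weight: L = W = m·g = 354 × 9.81 = 3473 N.
V_stall = √(2W/(ρ·S·CL,max)) = √(2 × 3473 / (1.02 × 10.4 × 1.52))
V_stall = √430.7 = 20.8 m/s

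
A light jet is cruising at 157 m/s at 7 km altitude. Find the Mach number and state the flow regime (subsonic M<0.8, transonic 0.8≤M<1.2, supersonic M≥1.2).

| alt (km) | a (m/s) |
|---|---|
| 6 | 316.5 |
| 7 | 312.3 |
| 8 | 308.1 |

At 7 km, from the table: a = 312.3 m/s.
M = v/a = 157 / 312.3 = 0.503
M = 0.503 → subsonic.

M = 0.503 (subsonic)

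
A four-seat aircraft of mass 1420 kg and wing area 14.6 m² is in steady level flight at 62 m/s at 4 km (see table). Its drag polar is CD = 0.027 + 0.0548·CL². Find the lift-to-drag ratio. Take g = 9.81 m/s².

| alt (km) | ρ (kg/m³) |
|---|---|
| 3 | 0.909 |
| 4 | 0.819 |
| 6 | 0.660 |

L/D = 12.9

At 4 km, from the table: ρ = 0.819 kg/m³.
In steady level flight, lift balances weight: W = mg = 1420 × 9.81 = 13930 N.
Dynamic pressure q = 0.5 × 0.819 × 62² = 1574 Pa.
CL = 2W/(ρv²S) = 2×13930/(0.819×62²×14.6) = 0.6061.
CD = 0.027 + 0.0548 × 0.6061² = 0.04713.
L/D = CL/CD = 0.6061 / 0.04713 = 12.9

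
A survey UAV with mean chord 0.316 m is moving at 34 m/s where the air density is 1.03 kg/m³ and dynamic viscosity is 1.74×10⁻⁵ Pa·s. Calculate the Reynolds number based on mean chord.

Re = ρ·v·c/μ = 1.03 × 34 × 0.316 / (1.74×10⁻⁵) = 6.36×10^5

Re = 6.36×10^5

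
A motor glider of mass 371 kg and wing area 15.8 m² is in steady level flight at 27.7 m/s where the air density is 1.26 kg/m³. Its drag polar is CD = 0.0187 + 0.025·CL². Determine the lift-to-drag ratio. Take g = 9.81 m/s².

L/D = 19.5

Level flight ⇒ L = W = m·g = 371 × 9.81 = 3639.5 N.
Dynamic pressure q = 0.5 × 1.26 × 27.7² = 483.4 Pa.
CL = 2W/(ρv²S) = 2×3639.5/(1.26×27.7²×15.8) = 0.4765.
CD = 0.0187 + 0.025 × 0.4765² = 0.02438.
L/D = CL/CD = 0.4765 / 0.02438 = 19.5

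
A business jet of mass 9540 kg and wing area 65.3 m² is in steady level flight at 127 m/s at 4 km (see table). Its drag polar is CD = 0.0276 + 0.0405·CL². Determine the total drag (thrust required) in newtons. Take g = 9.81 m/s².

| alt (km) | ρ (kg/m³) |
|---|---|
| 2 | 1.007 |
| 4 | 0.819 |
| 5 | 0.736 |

D = 12700 N

At 4 km, from the table: ρ = 0.819 kg/m³.
In steady level flight, lift balances weight: W = mg = 9540 × 9.81 = 93587 N.
Dynamic pressure q = 0.5 × 0.819 × 127² = 6605 Pa.
Required CL = L/(qS) = 93587/(6605·65.3) = 0.217.
CD = 0.0276 + 0.0405 × 0.217² = 0.02951.
D = q·S·CD = 6605 × 65.3 × 0.02951 = 12730 N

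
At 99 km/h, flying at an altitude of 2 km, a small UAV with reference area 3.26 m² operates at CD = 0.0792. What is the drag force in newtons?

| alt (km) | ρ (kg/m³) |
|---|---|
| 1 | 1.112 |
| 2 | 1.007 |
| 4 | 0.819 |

D = 98.3 N

At 2 km, from the table: ρ = 1.007 kg/m³.
Convert speed: v = 99 km/h ÷ 3.6 = 27.5 m/s.
Dynamic pressure q = ½ρv² = ½ × 1.007 × 27.5² = 380.8 Pa.
D = q·S·CD = 380.8 × 3.26 × 0.0792 = 98.3 N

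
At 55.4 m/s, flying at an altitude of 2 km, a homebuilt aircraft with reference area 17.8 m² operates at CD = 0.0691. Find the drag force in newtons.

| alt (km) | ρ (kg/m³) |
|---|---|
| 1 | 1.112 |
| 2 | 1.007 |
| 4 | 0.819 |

D = 1900 N

At 2 km, from the table: ρ = 1.007 kg/m³.
D = ½ρv²S·CD = ½ × 1.007 × 55.4² × 17.8 × 0.0691 = 1900 N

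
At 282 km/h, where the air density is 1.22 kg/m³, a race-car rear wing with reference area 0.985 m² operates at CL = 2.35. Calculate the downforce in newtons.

Convert speed: v = 282 km/h ÷ 3.6 = 78.33 m/s.
L = ½ρv²S·CL = ½ × 1.22 × 78.33² × 0.985 × 2.35 = 8660 N ≈ 8.66 kN

L = 8660 N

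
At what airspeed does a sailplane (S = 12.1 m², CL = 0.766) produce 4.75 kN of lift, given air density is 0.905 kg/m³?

L = ½ρv²S·CL ⇒ v = √(2L/(ρ·S·CL))
v = √(2 × 4750 / (0.905 × 12.1 × 0.766)) = √1133 = 33.7 m/s

v = 33.7 m/s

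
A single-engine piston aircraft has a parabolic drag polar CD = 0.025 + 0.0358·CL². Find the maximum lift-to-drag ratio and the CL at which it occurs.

(L/D)max = 16.7, at CL = 0.836

For CD = CD0 + K·CL², (L/D)max occurs at CL* = √(CD0/K) and equals 1/(2√(K·CD0)).
(L/D)max = 1/(2√(0.0358 × 0.025)) = 1/(2 × 0.02992) = 16.7
CL* = √(0.025/0.0358) = 0.836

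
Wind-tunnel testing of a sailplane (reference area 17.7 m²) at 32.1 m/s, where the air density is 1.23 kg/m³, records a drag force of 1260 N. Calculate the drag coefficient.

CD = 0.112

From D = ½ρv²S·CD, rearranging gives CD = 2D/(ρv²S).
CD = 2 × 1260 / (1.23 × 32.1² × 17.7) = 0.112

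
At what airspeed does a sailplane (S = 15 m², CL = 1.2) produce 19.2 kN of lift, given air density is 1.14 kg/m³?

v = 43.3 m/s

L = ½ρv²S·CL ⇒ v = √(2L/(ρ·S·CL))
v = √(2 × 19200 / (1.14 × 15 × 1.2)) = √1871 = 43.3 m/s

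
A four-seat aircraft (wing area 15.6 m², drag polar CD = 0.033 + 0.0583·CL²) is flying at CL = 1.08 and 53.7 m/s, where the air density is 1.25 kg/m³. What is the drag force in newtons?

CD = 0.033 + 0.0583 × 1.08² = 0.101
D = ½ρv²S·CD = ½ × 1.25 × 53.7² × 15.6 × 0.101 = 2840 N

D = 2840 N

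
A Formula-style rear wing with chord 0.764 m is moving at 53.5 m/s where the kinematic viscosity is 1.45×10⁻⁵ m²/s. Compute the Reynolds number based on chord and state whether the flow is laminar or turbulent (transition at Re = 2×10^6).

Re = v·c/ν = 53.5 × 0.764 / (1.45×10⁻⁵) = 2.82×10^6
Since 2.82×10^6 > 2×10^6, the flow is turbulent.

Re = 2.82×10^6 (turbulent)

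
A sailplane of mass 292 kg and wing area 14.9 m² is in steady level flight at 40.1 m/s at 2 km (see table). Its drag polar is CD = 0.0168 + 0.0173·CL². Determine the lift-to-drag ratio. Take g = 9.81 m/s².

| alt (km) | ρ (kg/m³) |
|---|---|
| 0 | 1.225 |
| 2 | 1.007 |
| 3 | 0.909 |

At 2 km, from the table: ρ = 1.007 kg/m³.
Weight W = mg = 292 × 9.81 = 2864.5 N; in level flight L = W.
q = ½ρv² = ½ × 1.007 × 40.1² = 809.6 Pa.
CL = W/(q·S) = 2864.5 / (809.6 × 14.9) = 0.2375.
CD = 0.0168 + 0.0173 × 0.2375² = 0.01778.
L/D = CL/CD = 0.2375 / 0.01778 = 13.4

L/D = 13.4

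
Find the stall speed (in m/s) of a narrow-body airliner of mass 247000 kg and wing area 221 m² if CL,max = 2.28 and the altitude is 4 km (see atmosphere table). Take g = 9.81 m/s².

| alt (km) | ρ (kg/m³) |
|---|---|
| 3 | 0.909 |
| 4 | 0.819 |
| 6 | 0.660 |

At 4 km, from the table: ρ = 0.819 kg/m³.
Weight W = mg = 247000 × 9.81 = 2.423×10^6 N.
V_stall = √(2W/(ρ·S·CL,max)) = √(2 × 2.423×10^6 / (0.819 × 221 × 2.28))
V_stall = √11740 = 108 m/s

V_stall = 108 m/s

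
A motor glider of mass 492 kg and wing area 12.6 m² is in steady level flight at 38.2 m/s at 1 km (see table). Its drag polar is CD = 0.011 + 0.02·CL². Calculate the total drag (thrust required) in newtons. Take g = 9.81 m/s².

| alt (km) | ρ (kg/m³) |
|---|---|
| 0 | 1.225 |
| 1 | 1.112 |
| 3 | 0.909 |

D = 158 N

At 1 km, from the table: ρ = 1.112 kg/m³.
In steady level flight, lift balances weight: W = mg = 492 × 9.81 = 4826.5 N.
q = ½ρv² = ½ × 1.112 × 38.2² = 811.3 Pa.
Required CL = L/(qS) = 4826.5/(811.3·12.6) = 0.4721.
CD = 0.011 + 0.02 × 0.4721² = 0.01546.
D = q·S·CD = 811.3 × 12.6 × 0.01546 = 158 N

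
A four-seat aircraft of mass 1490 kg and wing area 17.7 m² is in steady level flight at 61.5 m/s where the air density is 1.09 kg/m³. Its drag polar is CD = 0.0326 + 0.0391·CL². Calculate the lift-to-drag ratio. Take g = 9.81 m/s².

In steady level flight, lift balances weight: W = mg = 1490 × 9.81 = 14617 N.
Dynamic pressure q = 0.5 × 1.09 × 61.5² = 2061 Pa.
CL = W/(q·S) = 14617 / (2061 × 17.7) = 0.4006.
CD = 0.0326 + 0.0391 × 0.4006² = 0.03888.
L/D = CL/CD = 0.4006 / 0.03888 = 10.3

L/D = 10.3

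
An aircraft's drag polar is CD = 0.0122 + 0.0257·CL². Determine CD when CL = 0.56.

CD = 0.0203

CD = 0.0122 + 0.0257 × 0.56² = 0.0122 + 0.00806 = 0.0203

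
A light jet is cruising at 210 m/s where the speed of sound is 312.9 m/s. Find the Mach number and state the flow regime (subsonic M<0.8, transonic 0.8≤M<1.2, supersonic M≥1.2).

M = v/a = 210 / 312.9 = 0.671
M = 0.671 → subsonic.

M = 0.671 (subsonic)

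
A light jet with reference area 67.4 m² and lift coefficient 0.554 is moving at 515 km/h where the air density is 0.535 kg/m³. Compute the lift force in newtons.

L = 2.04×10^5 N

Convert speed: v = 515 km/h ÷ 3.6 = 143.1 m/s.
Dynamic pressure q = ½ρv² = ½ × 0.535 × 143.1² = 5474 Pa.
L = q·S·CL = 5474 × 67.4 × 0.554 = 2.04×10^5 N ≈ 204 kN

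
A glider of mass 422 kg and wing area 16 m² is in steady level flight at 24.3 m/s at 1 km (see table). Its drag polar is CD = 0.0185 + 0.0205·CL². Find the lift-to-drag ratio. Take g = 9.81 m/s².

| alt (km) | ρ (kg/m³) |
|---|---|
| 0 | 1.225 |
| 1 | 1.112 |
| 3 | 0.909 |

At 1 km, from the table: ρ = 1.112 kg/m³.
Level flight ⇒ L = W = m·g = 422 × 9.81 = 4139.8 N.
Dynamic pressure q = 0.5 × 1.112 × 24.3² = 328.3 Pa.
CL = 2W/(ρv²S) = 2×4139.8/(1.112×24.3²×16) = 0.7881.
CD = 0.0185 + 0.0205 × 0.7881² = 0.03123.
L/D = CL/CD = 0.7881 / 0.03123 = 25.2

L/D = 25.2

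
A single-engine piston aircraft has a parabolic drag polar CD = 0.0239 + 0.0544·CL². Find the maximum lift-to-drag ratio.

(L/D)max = 13.9

For CD = CD0 + K·CL², (L/D)max occurs at CL* = √(CD0/K) and equals 1/(2√(K·CD0)).
(L/D)max = 1/(2√(0.0544 × 0.0239)) = 1/(2 × 0.03606) = 13.9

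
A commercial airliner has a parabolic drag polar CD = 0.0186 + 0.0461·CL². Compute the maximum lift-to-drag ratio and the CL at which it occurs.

For CD = CD0 + K·CL², (L/D)max occurs at CL* = √(CD0/K) and equals 1/(2√(K·CD0)).
(L/D)max = 1/(2√(0.0461 × 0.0186)) = 1/(2 × 0.02928) = 17.1
CL* = √(0.0186/0.0461) = 0.635

(L/D)max = 17.1, at CL = 0.635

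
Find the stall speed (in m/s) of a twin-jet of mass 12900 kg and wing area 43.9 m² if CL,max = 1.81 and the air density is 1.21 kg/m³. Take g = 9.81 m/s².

At stall, lift equals weight: L = W = m·g = 12900 × 9.81 = 1.265×10^5 N.
V_stall = √(2W/(ρ·S·CL,max)) = √(2 × 1.265×10^5 / (1.21 × 43.9 × 1.81))
V_stall = √2632 = 51.3 m/s

V_stall = 51.3 m/s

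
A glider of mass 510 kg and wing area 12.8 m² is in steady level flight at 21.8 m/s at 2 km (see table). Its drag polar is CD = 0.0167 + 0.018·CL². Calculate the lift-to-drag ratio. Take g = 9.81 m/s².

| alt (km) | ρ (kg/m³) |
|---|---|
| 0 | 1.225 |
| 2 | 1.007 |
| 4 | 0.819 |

L/D = 25.2

At 2 km, from the table: ρ = 1.007 kg/m³.
Level flight ⇒ L = W = m·g = 510 × 9.81 = 5003.1 N.
Dynamic pressure q = 0.5 × 1.007 × 21.8² = 239.3 Pa.
CL = 2W/(ρv²S) = 2×5003.1/(1.007×21.8²×12.8) = 1.633.
CD = 0.0167 + 0.018 × 1.633² = 0.06473.
L/D = CL/CD = 1.633 / 0.06473 = 25.2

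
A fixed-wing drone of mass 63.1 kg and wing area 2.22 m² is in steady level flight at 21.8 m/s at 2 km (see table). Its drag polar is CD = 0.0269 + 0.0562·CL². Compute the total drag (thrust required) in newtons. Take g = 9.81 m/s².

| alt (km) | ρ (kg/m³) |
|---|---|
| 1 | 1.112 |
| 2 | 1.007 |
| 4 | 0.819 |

D = 54.8 N

At 2 km, from the table: ρ = 1.007 kg/m³.
In steady level flight, lift balances weight: W = mg = 63.1 × 9.81 = 619.01 N.
q = ½ρv² = ½ × 1.007 × 21.8² = 239.3 Pa.
CL = W/(q·S) = 619.01 / (239.3 × 2.22) = 1.165.
CD = 0.0269 + 0.0562 × 1.165² = 0.1032.
D = q·S·CD = 239.3 × 2.22 × 0.1032 = 54.83 N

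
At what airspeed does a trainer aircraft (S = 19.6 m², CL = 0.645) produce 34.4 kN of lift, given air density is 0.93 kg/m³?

L = ½ρv²S·CL ⇒ v = √(2L/(ρ·S·CL))
v = √(2 × 34400 / (0.93 × 19.6 × 0.645)) = √5852 = 76.5 m/s

v = 76.5 m/s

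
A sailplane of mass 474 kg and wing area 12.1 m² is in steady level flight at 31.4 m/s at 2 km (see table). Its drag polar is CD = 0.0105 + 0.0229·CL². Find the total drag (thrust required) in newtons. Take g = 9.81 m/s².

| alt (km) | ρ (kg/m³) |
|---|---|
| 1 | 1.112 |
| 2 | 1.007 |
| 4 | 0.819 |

D = 146 N

At 2 km, from the table: ρ = 1.007 kg/m³.
Weight W = mg = 474 × 9.81 = 4649.9 N; in level flight L = W.
Dynamic pressure q = 0.5 × 1.007 × 31.4² = 496.4 Pa.
CL = 2W/(ρv²S) = 2×4649.9/(1.007×31.4²×12.1) = 0.7741.
CD = 0.0105 + 0.0229 × 0.7741² = 0.02422.
D = q·S·CD = 496.4 × 12.1 × 0.02422 = 145.5 N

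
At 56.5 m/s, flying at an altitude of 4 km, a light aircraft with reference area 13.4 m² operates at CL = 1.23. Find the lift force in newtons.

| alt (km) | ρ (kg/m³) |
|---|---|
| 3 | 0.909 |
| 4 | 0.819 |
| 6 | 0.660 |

At 4 km, from the table: ρ = 0.819 kg/m³.
Dynamic pressure q = ½ρv² = ½ × 0.819 × 56.5² = 1307 Pa.
L = q·S·CL = 1307 × 13.4 × 1.23 = 21500 N ≈ 21.5 kN

L = 21500 N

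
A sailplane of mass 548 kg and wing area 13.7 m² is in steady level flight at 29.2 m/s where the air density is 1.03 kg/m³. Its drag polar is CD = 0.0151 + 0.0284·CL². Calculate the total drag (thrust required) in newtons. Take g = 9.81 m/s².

D = 227 N

Weight W = mg = 548 × 9.81 = 5375.9 N; in level flight L = W.
Dynamic pressure q = 0.5 × 1.03 × 29.2² = 439.1 Pa.
CL = 2W/(ρv²S) = 2×5375.9/(1.03×29.2²×13.7) = 0.8936.
CD = 0.0151 + 0.0284 × 0.8936² = 0.03778.
D = q·S·CD = 439.1 × 13.7 × 0.03778 = 227.3 N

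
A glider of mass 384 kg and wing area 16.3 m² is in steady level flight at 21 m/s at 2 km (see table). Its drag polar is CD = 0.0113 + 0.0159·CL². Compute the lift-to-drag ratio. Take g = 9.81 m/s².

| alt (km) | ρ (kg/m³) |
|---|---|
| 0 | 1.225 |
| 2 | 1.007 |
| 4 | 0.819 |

L/D = 36.5

At 2 km, from the table: ρ = 1.007 kg/m³.
Weight W = mg = 384 × 9.81 = 3767 N; in level flight L = W.
q = ½ρv² = ½ × 1.007 × 21² = 222 Pa.
CL = W/(q·S) = 3767 / (222 × 16.3) = 1.041.
CD = 0.0113 + 0.0159 × 1.041² = 0.02852.
L/D = CL/CD = 1.041 / 0.02852 = 36.5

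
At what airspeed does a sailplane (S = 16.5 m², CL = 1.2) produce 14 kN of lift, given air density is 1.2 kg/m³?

L = ½ρv²S·CL ⇒ v = √(2L/(ρ·S·CL))
v = √(2 × 14000 / (1.2 × 16.5 × 1.2)) = √1178 = 34.3 m/s

v = 34.3 m/s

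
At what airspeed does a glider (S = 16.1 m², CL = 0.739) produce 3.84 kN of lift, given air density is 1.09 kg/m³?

L = ½ρv²S·CL ⇒ v = √(2L/(ρ·S·CL))
v = √(2 × 3840 / (1.09 × 16.1 × 0.739)) = √592.2 = 24.3 m/s

v = 24.3 m/s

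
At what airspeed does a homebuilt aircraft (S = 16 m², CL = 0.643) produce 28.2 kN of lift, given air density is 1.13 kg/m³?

v = 69.7 m/s

L = ½ρv²S·CL ⇒ v = √(2L/(ρ·S·CL))
v = √(2 × 28200 / (1.13 × 16 × 0.643)) = √4851 = 69.7 m/s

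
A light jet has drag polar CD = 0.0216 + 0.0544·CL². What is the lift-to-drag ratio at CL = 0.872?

CD = 0.0216 + 0.0544 × 0.872² = 0.06296
L/D = CL/CD = 0.872 / 0.06296 = 13.8

L/D = 13.8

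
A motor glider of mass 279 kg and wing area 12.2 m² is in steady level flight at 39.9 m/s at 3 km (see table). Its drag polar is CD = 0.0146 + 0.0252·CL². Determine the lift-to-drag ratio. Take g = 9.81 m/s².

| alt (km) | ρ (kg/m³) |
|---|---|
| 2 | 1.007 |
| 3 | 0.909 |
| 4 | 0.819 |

L/D = 18.2

At 3 km, from the table: ρ = 0.909 kg/m³.
Weight W = mg = 279 × 9.81 = 2737 N; in level flight L = W.
q = ½ρv² = ½ × 0.909 × 39.9² = 723.6 Pa.
Required CL = L/(qS) = 2737/(723.6·12.2) = 0.3101.
CD = 0.0146 + 0.0252 × 0.3101² = 0.01702.
L/D = CL/CD = 0.3101 / 0.01702 = 18.2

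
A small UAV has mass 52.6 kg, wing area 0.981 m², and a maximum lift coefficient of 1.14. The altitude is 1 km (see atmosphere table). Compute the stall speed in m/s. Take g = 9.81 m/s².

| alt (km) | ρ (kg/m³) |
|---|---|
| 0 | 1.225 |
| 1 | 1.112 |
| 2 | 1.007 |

At 1 km, from the table: ρ = 1.112 kg/m³.
At stall, lift equals weight: L = W = m·g = 52.6 × 9.81 = 516 N.
V_stall = √(2W/(ρ·S·CL,max)) = √(2 × 516 / (1.112 × 0.981 × 1.14))
V_stall = √829.9 = 28.8 m/s

V_stall = 28.8 m/s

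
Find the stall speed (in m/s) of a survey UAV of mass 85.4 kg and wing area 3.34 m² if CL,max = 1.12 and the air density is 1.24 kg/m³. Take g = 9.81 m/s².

V_stall = 19 m/s

Stall occurs when L = W at CL,max. W = mg = 85.4 × 9.81 = 837.8 N.
From L = ½ρV²S·CL,max = W: V_stall = √(2W/(ρSCL,max)) = √(2·837.8/(1.24·3.34·1.12))
V_stall = √361.2 = 19 m/s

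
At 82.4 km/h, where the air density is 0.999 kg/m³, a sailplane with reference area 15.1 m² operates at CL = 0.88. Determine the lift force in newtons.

Convert speed: v = 82.4 km/h ÷ 3.6 = 22.89 m/s.
Dynamic pressure q = ½ρv² = ½ × 0.999 × 22.89² = 261.7 Pa.
L = q·S·CL = 261.7 × 15.1 × 0.88 = 3480 N

L = 3480 N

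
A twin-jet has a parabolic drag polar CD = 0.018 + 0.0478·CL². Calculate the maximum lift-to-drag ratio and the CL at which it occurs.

(L/D)max = 17, at CL = 0.614

For CD = CD0 + K·CL², (L/D)max occurs at CL* = √(CD0/K) and equals 1/(2√(K·CD0)).
(L/D)max = 1/(2√(0.0478 × 0.018)) = 1/(2 × 0.02933) = 17
CL* = √(0.018/0.0478) = 0.614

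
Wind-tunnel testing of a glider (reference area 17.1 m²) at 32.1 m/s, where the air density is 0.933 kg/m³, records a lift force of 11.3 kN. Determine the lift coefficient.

CL = 1.37

From L = ½ρv²S·CL, rearranging gives CL = 2L/(ρv²S).
CL = 2 × 11300 / (0.933 × 32.1² × 17.1) = 1.37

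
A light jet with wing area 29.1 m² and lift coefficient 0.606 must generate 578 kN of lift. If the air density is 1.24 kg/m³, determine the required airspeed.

L = ½ρv²S·CL ⇒ v = √(2L/(ρ·S·CL))
v = √(2 × 5.78×10^5 / (1.24 × 29.1 × 0.606)) = √52870 = 230 m/s

v = 230 m/s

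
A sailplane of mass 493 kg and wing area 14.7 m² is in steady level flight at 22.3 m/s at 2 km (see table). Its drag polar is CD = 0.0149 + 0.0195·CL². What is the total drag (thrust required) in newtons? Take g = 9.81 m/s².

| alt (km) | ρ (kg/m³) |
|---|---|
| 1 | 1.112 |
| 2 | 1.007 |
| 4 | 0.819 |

D = 179 N

At 2 km, from the table: ρ = 1.007 kg/m³.
In steady level flight, lift balances weight: W = mg = 493 × 9.81 = 4836.3 N.
Dynamic pressure q = 0.5 × 1.007 × 22.3² = 250.4 Pa.
CL = W/(q·S) = 4836.3 / (250.4 × 14.7) = 1.314.
CD = 0.0149 + 0.0195 × 1.314² = 0.04857.
D = q·S·CD = 250.4 × 14.7 × 0.04857 = 178.8 N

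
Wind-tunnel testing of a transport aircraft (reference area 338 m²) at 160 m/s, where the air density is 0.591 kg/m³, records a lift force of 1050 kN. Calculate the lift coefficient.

From L = ½ρv²S·CL, rearranging gives CL = 2L/(ρv²S).
CL = 2 × 1.05×10^6 / (0.591 × 160² × 338) = 0.411

CL = 0.411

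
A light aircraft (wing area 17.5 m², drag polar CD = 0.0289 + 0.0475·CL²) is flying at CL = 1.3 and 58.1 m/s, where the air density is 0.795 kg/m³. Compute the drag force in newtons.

D = 2560 N

CD = 0.0289 + 0.0475 × 1.3² = 0.1092
D = ½ρv²S·CD = ½ × 0.795 × 58.1² × 17.5 × 0.1092 = 2560 N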